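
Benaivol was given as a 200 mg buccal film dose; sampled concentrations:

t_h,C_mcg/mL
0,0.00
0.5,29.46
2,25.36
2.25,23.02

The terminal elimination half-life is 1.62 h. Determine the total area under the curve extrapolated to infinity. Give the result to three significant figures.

Trapezoidal AUC_0→2.25:
  [0→0.5]: (0.00+29.46)/2 × 0.5 = 7.365
  [0.5→2]: (29.46+25.36)/2 × 1.5 = 41.115
  [2→2.25]: (25.36+23.02)/2 × 0.25 = 6.0475
  Sum = 54.5275 mcg/mL·h
k_e = ln2 / t½ = 0.693147 / 1.62 = 0.4279 h^-1
Extrapolated tail: C_last / k_e = 23.02 / 0.4279 = 53.798
AUC_0→∞ = 54.5275 + 53.798 = 108.3255 mcg/mL·h

AUC = 108 mcg/mL·h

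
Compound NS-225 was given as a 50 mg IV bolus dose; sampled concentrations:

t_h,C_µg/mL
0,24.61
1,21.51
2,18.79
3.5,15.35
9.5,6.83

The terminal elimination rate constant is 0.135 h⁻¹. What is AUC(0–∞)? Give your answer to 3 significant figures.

Trapezoidal AUC_0→9.5:
  [0→1]: (24.61+21.51)/2 × 1 = 23.06
  [1→2]: (21.51+18.79)/2 × 1 = 20.15
  [2→3.5]: (18.79+15.35)/2 × 1.5 = 25.605
  [3.5→9.5]: (15.35+6.83)/2 × 6 = 66.54
  Sum = 135.355 µg/mL·h
Extrapolated tail: C_last / k_e = 6.83 / 0.135 = 50.593
AUC_0→∞ = 135.355 + 50.593 = 185.948 µg/mL·h

AUC = 186 µg/mL·h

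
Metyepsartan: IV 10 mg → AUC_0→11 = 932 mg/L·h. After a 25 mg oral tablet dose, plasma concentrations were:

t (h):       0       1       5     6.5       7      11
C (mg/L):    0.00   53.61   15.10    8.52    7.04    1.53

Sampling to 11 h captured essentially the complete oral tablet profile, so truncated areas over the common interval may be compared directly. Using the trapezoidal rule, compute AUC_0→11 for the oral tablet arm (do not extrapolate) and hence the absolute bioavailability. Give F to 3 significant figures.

Trapezoidal AUC_0→11 (oral tablet):
  [0→1]: (0.00+53.61)/2 × 1 = 26.805
  [1→5]: (53.61+15.10)/2 × 4 = 137.42
  [5→6.5]: (15.10+8.52)/2 × 1.5 = 17.715
  [6.5→7]: (8.52+7.04)/2 × 0.5 = 3.89
  [7→11]: (7.04+1.53)/2 × 4 = 17.14
  Sum = 202.97 mg/L·h
F = (AUC_ev/D_ev)/(AUC_iv/D_iv) = (202.97/25)/(932/10) = 8.1188/93.2 = 0.0871

F = 0.0871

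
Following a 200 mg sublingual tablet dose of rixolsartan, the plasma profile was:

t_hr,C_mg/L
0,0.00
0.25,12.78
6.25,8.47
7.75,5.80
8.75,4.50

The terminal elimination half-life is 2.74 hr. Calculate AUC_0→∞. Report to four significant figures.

Trapezoidal AUC_0→8.75:
  [0→0.25]: (0.00+12.78)/2 × 0.25 = 1.5975
  [0.25→6.25]: (12.78+8.47)/2 × 6 = 63.75
  [6.25→7.75]: (8.47+5.80)/2 × 1.5 = 10.7025
  [7.75→8.75]: (5.80+4.50)/2 × 1 = 5.15
  Sum = 81.2 mg/L·hr
k_e = ln2 / t½ = 0.693147 / 2.74 = 0.2530 hr^-1
Extrapolated tail: C_last / k_e = 4.50 / 0.253 = 17.787
AUC_0→∞ = 81.2 + 17.787 = 98.987 mg/L·hr

AUC = 98.99 mg/L·hr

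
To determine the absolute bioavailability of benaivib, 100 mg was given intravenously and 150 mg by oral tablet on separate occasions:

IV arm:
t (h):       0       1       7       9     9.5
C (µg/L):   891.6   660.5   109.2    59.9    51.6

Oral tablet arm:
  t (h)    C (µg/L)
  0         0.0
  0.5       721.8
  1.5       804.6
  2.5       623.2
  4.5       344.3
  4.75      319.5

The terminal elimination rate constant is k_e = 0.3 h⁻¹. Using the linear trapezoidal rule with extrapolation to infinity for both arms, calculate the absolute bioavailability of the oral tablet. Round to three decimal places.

F = 0.728

Trapezoidal AUC_0→9.5 (IV):
  [0→1]: (891.6+660.5)/2 × 1 = 776.05
  [1→7]: (660.5+109.2)/2 × 6 = 2309.1
  [7→9]: (109.2+59.9)/2 × 2 = 169.1
  [9→9.5]: (59.9+51.6)/2 × 0.5 = 27.875
  Sum = 3282.125 µg/L·h
IV tail: 51.6/0.3 = 172.000; AUC_iv,0→∞ = 3282.125 + 172.000 = 3454.125 µg/L·h
Trapezoidal AUC_0→4.75 (oral tablet):
  [0→0.5]: (0.0+721.8)/2 × 0.5 = 180.45
  [0.5→1.5]: (721.8+804.6)/2 × 1 = 763.2
  [1.5→2.5]: (804.6+623.2)/2 × 1 = 713.9
  [2.5→4.5]: (623.2+344.3)/2 × 2 = 967.5
  [4.5→4.75]: (344.3+319.5)/2 × 0.25 = 82.975
  Sum = 2708.025 µg/L·h
oral tablet tail: 319.5/0.3 = 1065.000; AUC_ev,0→∞ = 2708.025 + 1065.000 = 3773.025 µg/L·h
F = (AUC_ev/D_ev)/(AUC_iv/D_iv) = (3773.025/150)/(3454.125/100) = 25.1535/34.54125 = 0.7282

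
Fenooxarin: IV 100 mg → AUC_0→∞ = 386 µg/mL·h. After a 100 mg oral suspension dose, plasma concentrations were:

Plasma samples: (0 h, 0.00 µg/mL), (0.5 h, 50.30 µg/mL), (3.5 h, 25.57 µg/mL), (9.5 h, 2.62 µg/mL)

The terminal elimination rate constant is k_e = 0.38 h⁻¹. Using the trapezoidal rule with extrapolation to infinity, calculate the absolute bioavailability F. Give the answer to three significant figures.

Trapezoidal AUC_0→9.5 (oral suspension):
  [0→0.5]: (0.00+50.30)/2 × 0.5 = 12.575
  [0.5→3.5]: (50.30+25.57)/2 × 3 = 113.805
  [3.5→9.5]: (25.57+2.62)/2 × 6 = 84.57
  Sum = 210.95 µg/mL·h
Tail: C_last/k_e = 2.62/0.38 = 6.895
AUC_0→∞ (oral suspension) = 210.95 + 6.895 = 217.845 µg/mL·h
F = (AUC_ev/D_ev)/(AUC_iv/D_iv) = (217.845/100)/(386/100) = 2.17845/3.86 = 0.5644

F = 0.564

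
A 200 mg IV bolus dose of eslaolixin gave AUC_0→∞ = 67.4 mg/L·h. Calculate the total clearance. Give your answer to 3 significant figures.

CL = 2.97 L/h

CL = Dose_iv / AUC_0→∞
   = 200 / 67.4 = 2.96736 L/h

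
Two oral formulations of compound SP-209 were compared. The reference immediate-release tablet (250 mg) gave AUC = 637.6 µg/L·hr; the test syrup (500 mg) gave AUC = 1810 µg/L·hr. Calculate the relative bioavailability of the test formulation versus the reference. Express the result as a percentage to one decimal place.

F_rel = 141.9%

F_rel = (AUC_test/D_test) / (AUC_ref/D_ref)
      = (1810/500) / (637.6/250)
      = 3.62 / 2.5504 = 1.4194 = 141.94%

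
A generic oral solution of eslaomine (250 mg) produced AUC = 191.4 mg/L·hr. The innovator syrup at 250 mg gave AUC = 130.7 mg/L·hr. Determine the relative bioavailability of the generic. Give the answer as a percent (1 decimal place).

F_rel = (AUC_test/D_test) / (AUC_ref/D_ref)
      = (191.4/250) / (130.7/250)
      = 0.7656 / 0.5228 = 1.4644 = 146.44%

F_rel = 146.4%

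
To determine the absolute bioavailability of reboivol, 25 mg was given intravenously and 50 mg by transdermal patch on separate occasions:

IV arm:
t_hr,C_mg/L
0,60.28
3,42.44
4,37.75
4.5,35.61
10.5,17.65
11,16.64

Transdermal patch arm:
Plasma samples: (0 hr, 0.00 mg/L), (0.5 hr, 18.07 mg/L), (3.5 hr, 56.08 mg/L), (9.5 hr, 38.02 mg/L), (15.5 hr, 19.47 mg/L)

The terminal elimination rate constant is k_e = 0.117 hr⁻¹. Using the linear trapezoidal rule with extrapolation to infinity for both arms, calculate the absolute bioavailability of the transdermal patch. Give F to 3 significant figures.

F = 0.704

Trapezoidal AUC_0→11 (IV):
  [0→3]: (60.28+42.44)/2 × 3 = 154.08
  [3→4]: (42.44+37.75)/2 × 1 = 40.095
  [4→4.5]: (37.75+35.61)/2 × 0.5 = 18.34
  [4.5→10.5]: (35.61+17.65)/2 × 6 = 159.78
  [10.5→11]: (17.65+16.64)/2 × 0.5 = 8.5725
  Sum = 380.8675 mg/L·hr
IV tail: 16.64/0.117 = 142.222; AUC_iv,0→∞ = 380.8675 + 142.222 = 523.0895 mg/L·hr
Trapezoidal AUC_0→15.5 (transdermal patch):
  [0→0.5]: (0.00+18.07)/2 × 0.5 = 4.5175
  [0.5→3.5]: (18.07+56.08)/2 × 3 = 111.225
  [3.5→9.5]: (56.08+38.02)/2 × 6 = 282.3
  [9.5→15.5]: (38.02+19.47)/2 × 6 = 172.47
  Sum = 570.5125 mg/L·hr
transdermal patch tail: 19.47/0.117 = 166.410; AUC_ev,0→∞ = 570.5125 + 166.410 = 736.9225 mg/L·hr
F = (AUC_ev/D_ev)/(AUC_iv/D_iv) = (736.9225/50)/(523.0895/25) = 14.73845/20.92358 = 0.7044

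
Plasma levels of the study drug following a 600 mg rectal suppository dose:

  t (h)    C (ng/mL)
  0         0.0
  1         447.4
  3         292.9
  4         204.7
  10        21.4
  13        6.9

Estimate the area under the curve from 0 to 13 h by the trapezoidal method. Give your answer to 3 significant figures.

AUC = 1930 ng/mL·h

Trapezoidal AUC_0→13:
  [0→1]: (0.0+447.4)/2 × 1 = 223.7
  [1→3]: (447.4+292.9)/2 × 2 = 740.3
  [3→4]: (292.9+204.7)/2 × 1 = 248.8
  [4→10]: (204.7+21.4)/2 × 6 = 678.3
  [10→13]: (21.4+6.9)/2 × 3 = 42.45
  Sum = 1933.55 ng/mL·h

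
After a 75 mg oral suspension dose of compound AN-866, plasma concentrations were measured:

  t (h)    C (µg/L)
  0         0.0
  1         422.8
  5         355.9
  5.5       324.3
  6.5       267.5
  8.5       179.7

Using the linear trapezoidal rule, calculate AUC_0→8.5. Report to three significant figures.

Trapezoidal AUC_0→8.5:
  [0→1]: (0.0+422.8)/2 × 1 = 211.4
  [1→5]: (422.8+355.9)/2 × 4 = 1557.4
  [5→5.5]: (355.9+324.3)/2 × 0.5 = 170.05
  [5.5→6.5]: (324.3+267.5)/2 × 1 = 295.9
  [6.5→8.5]: (267.5+179.7)/2 × 2 = 447.2
  Sum = 2681.95 µg/L·h

AUC = 2680 µg/L·h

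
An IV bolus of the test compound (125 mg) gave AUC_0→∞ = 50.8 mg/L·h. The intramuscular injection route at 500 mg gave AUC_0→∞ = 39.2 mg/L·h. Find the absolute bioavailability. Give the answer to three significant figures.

F = 0.193

F = (AUC_ev / D_ev) / (AUC_iv / D_iv)
  = (39.2/500) / (50.8/125)
  = 0.0784 / 0.4064 = 0.1929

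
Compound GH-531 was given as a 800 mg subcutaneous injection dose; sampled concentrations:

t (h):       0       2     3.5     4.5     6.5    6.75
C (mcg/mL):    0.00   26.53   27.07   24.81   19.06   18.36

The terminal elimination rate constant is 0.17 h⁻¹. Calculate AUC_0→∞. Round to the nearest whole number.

AUC = 249 mcg/mL·h

Trapezoidal AUC_0→6.75:
  [0→2]: (0.00+26.53)/2 × 2 = 26.53
  [2→3.5]: (26.53+27.07)/2 × 1.5 = 40.2
  [3.5→4.5]: (27.07+24.81)/2 × 1 = 25.94
  [4.5→6.5]: (24.81+19.06)/2 × 2 = 43.87
  [6.5→6.75]: (19.06+18.36)/2 × 0.25 = 4.6775
  Sum = 141.2175 mcg/mL·h
Extrapolated tail: C_last / k_e = 18.36 / 0.17 = 108.000
AUC_0→∞ = 141.2175 + 108.000 = 249.2175 mcg/mL·h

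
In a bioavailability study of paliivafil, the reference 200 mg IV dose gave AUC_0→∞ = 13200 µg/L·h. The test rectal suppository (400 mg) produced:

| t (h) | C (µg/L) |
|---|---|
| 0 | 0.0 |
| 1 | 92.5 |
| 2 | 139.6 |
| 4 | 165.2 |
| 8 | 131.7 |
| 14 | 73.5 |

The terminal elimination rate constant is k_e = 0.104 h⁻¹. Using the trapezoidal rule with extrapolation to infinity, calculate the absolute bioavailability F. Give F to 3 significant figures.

F = 0.0903

Trapezoidal AUC_0→14 (rectal suppository):
  [0→1]: (0.0+92.5)/2 × 1 = 46.25
  [1→2]: (92.5+139.6)/2 × 1 = 116.05
  [2→4]: (139.6+165.2)/2 × 2 = 304.8
  [4→8]: (165.2+131.7)/2 × 4 = 593.8
  [8→14]: (131.7+73.5)/2 × 6 = 615.6
  Sum = 1676.5 µg/L·h
Tail: C_last/k_e = 73.5/0.104 = 706.731
AUC_0→∞ (rectal suppository) = 1676.5 + 706.731 = 2383.231 µg/L·h
F = (AUC_ev/D_ev)/(AUC_iv/D_iv) = (2383.231/400)/(13200/200) = 5.9580775/66 = 0.0903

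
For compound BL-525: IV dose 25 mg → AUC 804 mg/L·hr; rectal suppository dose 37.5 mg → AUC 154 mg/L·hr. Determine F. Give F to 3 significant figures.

F = (AUC_ev / D_ev) / (AUC_iv / D_iv)
  = (154/37.5) / (804/25)
  = 4.10667 / 32.16 = 0.1277

F = 0.128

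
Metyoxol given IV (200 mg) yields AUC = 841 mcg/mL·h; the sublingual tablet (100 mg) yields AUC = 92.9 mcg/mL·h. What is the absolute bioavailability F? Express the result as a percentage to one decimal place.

F = 22.1%

F = (AUC_ev / D_ev) / (AUC_iv / D_iv)
  = (92.9/100) / (841/200)
  = 0.929 / 4.205 = 0.2209
  = 22.09%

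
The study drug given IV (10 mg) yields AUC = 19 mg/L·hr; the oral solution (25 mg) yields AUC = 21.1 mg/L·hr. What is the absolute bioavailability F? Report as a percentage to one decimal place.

F = 44.4%

F = (AUC_ev / D_ev) / (AUC_iv / D_iv)
  = (21.1/25) / (19/10)
  = 0.844 / 1.9 = 0.4442
  = 44.42%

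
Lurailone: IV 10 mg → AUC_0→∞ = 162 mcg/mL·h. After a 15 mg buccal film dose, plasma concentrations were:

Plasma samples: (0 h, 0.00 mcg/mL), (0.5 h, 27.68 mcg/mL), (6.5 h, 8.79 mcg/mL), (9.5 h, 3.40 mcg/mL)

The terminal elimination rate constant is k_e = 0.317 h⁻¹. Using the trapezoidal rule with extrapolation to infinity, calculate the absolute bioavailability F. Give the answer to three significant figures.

F = 0.598

Trapezoidal AUC_0→9.5 (buccal film):
  [0→0.5]: (0.00+27.68)/2 × 0.5 = 6.92
  [0.5→6.5]: (27.68+8.79)/2 × 6 = 109.41
  [6.5→9.5]: (8.79+3.40)/2 × 3 = 18.285
  Sum = 134.615 mcg/mL·h
Tail: C_last/k_e = 3.40/0.317 = 10.726
AUC_0→∞ (buccal film) = 134.615 + 10.726 = 145.341 mcg/mL·h
F = (AUC_ev/D_ev)/(AUC_iv/D_iv) = (145.341/15)/(162/10) = 9.6894/16.2 = 0.5981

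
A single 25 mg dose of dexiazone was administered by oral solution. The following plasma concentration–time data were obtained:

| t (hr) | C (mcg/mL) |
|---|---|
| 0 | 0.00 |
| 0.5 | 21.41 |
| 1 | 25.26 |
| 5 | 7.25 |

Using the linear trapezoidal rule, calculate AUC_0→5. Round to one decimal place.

AUC = 82.0 mcg/mL·hr

Trapezoidal AUC_0→5:
  [0→0.5]: (0.00+21.41)/2 × 0.5 = 5.3525
  [0.5→1]: (21.41+25.26)/2 × 0.5 = 11.6675
  [1→5]: (25.26+7.25)/2 × 4 = 65.02
  Sum = 82.04 mcg/mL·hr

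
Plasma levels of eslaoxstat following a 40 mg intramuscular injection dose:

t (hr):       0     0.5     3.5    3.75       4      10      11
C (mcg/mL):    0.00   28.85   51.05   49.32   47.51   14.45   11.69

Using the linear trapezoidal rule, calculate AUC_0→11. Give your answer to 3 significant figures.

Trapezoidal AUC_0→11:
  [0→0.5]: (0.00+28.85)/2 × 0.5 = 7.2125
  [0.5→3.5]: (28.85+51.05)/2 × 3 = 119.85
  [3.5→3.75]: (51.05+49.32)/2 × 0.25 = 12.54625
  [3.75→4]: (49.32+47.51)/2 × 0.25 = 12.10375
  [4→10]: (47.51+14.45)/2 × 6 = 185.88
  [10→11]: (14.45+11.69)/2 × 1 = 13.07
  Sum = 350.6625 mcg/mL·hr

AUC = 351 mcg/mL·hr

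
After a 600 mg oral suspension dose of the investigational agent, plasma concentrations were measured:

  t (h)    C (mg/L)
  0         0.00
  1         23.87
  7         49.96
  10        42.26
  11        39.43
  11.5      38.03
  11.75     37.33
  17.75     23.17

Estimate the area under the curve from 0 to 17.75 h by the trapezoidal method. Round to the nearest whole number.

Trapezoidal AUC_0→17.75:
  [0→1]: (0.00+23.87)/2 × 1 = 11.935
  [1→7]: (23.87+49.96)/2 × 6 = 221.49
  [7→10]: (49.96+42.26)/2 × 3 = 138.33
  [10→11]: (42.26+39.43)/2 × 1 = 40.845
  [11→11.5]: (39.43+38.03)/2 × 0.5 = 19.365
  [11.5→11.75]: (38.03+37.33)/2 × 0.25 = 9.42
  [11.75→17.75]: (37.33+23.17)/2 × 6 = 181.5
  Sum = 622.885 mg/L·h

AUC = 623 mg/L·h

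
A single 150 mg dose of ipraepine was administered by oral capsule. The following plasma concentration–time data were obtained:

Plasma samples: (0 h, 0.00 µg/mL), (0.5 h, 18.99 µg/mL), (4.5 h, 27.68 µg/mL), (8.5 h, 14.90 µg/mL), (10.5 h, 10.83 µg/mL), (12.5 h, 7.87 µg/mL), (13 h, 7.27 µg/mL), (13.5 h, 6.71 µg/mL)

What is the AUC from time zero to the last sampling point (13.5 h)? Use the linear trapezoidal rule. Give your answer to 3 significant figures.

AUC = 235 µg/mL·h

Trapezoidal AUC_0→13.5:
  [0→0.5]: (0.00+18.99)/2 × 0.5 = 4.7475
  [0.5→4.5]: (18.99+27.68)/2 × 4 = 93.34
  [4.5→8.5]: (27.68+14.90)/2 × 4 = 85.16
  [8.5→10.5]: (14.90+10.83)/2 × 2 = 25.73
  [10.5→12.5]: (10.83+7.87)/2 × 2 = 18.7
  [12.5→13]: (7.87+7.27)/2 × 0.5 = 3.785
  [13→13.5]: (7.27+6.71)/2 × 0.5 = 3.495
  Sum = 234.9575 µg/mL·h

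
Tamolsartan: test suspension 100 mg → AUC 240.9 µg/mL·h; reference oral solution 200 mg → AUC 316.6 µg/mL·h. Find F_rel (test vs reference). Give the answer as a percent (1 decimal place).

F_rel = (AUC_test/D_test) / (AUC_ref/D_ref)
      = (240.9/100) / (316.6/200)
      = 2.409 / 1.583 = 1.5218 = 152.18%

F_rel = 152.2%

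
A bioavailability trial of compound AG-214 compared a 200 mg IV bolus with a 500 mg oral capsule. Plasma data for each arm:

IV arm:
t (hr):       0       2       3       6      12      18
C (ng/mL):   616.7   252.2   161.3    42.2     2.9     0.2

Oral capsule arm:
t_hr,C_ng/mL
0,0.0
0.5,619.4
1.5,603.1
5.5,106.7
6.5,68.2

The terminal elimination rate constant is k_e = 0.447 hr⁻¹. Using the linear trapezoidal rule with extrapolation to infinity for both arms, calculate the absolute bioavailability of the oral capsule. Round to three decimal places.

Trapezoidal AUC_0→18 (IV):
  [0→2]: (616.7+252.2)/2 × 2 = 868.9
  [2→3]: (252.2+161.3)/2 × 1 = 206.75
  [3→6]: (161.3+42.2)/2 × 3 = 305.25
  [6→12]: (42.2+2.9)/2 × 6 = 135.3
  [12→18]: (2.9+0.2)/2 × 6 = 9.3
  Sum = 1525.5 ng/mL·hr
IV tail: 0.2/0.447 = 0.447; AUC_iv,0→∞ = 1525.5 + 0.447 = 1525.947 ng/mL·hr
Trapezoidal AUC_0→6.5 (oral capsule):
  [0→0.5]: (0.0+619.4)/2 × 0.5 = 154.85
  [0.5→1.5]: (619.4+603.1)/2 × 1 = 611.25
  [1.5→5.5]: (603.1+106.7)/2 × 4 = 1419.6
  [5.5→6.5]: (106.7+68.2)/2 × 1 = 87.45
  Sum = 2273.15 ng/mL·hr
oral capsule tail: 68.2/0.447 = 152.573; AUC_ev,0→∞ = 2273.15 + 152.573 = 2425.723 ng/mL·hr
F = (AUC_ev/D_ev)/(AUC_iv/D_iv) = (2425.723/500)/(1525.947/200) = 4.851446/7.629735 = 0.6359

F = 0.636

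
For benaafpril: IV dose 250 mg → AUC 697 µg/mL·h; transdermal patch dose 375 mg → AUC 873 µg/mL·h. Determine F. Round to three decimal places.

F = (AUC_ev / D_ev) / (AUC_iv / D_iv)
  = (873/375) / (697/250)
  = 2.328 / 2.788 = 0.8350

F = 0.835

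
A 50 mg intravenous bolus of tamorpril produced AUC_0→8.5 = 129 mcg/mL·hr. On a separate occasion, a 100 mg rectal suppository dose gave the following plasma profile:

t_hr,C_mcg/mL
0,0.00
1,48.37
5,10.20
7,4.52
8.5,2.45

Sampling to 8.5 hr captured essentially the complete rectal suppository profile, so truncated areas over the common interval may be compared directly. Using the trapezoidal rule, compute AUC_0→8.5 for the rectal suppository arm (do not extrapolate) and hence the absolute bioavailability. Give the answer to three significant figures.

F = 0.625

Trapezoidal AUC_0→8.5 (rectal suppository):
  [0→1]: (0.00+48.37)/2 × 1 = 24.185
  [1→5]: (48.37+10.20)/2 × 4 = 117.14
  [5→7]: (10.20+4.52)/2 × 2 = 14.72
  [7→8.5]: (4.52+2.45)/2 × 1.5 = 5.2275
  Sum = 161.2725 mcg/mL·hr
F = (AUC_ev/D_ev)/(AUC_iv/D_iv) = (161.2725/100)/(129/50) = 1.612725/2.58 = 0.6251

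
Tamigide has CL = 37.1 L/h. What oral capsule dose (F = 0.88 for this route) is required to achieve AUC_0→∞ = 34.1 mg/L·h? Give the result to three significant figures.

Dose = CL × AUC_0→∞ / F
     = 37.1 × 34.1 / 0.88 = 1437.625 mg

Dose = 1440 mg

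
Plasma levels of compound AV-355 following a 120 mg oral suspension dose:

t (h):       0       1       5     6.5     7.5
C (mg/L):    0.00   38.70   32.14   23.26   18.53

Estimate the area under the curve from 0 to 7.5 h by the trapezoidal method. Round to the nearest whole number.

Trapezoidal AUC_0→7.5:
  [0→1]: (0.00+38.70)/2 × 1 = 19.35
  [1→5]: (38.70+32.14)/2 × 4 = 141.68
  [5→6.5]: (32.14+23.26)/2 × 1.5 = 41.55
  [6.5→7.5]: (23.26+18.53)/2 × 1 = 20.895
  Sum = 223.475 mg/L·h

AUC = 223 mg/L·h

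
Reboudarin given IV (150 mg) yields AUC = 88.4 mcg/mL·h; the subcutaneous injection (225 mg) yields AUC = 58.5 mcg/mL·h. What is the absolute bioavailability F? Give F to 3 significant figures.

F = 0.441

F = (AUC_ev / D_ev) / (AUC_iv / D_iv)
  = (58.5/225) / (88.4/150)
  = 0.26 / 0.589333 = 0.4412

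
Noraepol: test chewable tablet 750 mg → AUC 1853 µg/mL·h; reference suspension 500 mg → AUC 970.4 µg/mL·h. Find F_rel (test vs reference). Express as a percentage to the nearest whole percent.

F_rel = (AUC_test/D_test) / (AUC_ref/D_ref)
      = (1853/750) / (970.4/500)
      = 2.47067 / 1.9408 = 1.2730 = 127.30%

F_rel = 127%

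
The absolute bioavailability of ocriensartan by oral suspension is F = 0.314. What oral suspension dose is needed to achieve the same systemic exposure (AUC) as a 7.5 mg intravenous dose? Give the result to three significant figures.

For equal systemic exposure: F × D_ev = D_iv
D_ev = D_iv / F = 7.5 / 0.314 = 23.8854 mg

D_oral = 23.9 mg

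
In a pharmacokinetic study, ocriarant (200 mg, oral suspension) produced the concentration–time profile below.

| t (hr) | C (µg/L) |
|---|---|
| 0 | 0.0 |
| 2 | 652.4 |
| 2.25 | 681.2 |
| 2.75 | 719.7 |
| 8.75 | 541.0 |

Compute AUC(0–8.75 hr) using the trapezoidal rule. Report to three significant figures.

AUC = 4950 µg/L·hr

Trapezoidal AUC_0→8.75:
  [0→2]: (0.0+652.4)/2 × 2 = 652.4
  [2→2.25]: (652.4+681.2)/2 × 0.25 = 166.7
  [2.25→2.75]: (681.2+719.7)/2 × 0.5 = 350.225
  [2.75→8.75]: (719.7+541.0)/2 × 6 = 3782.1
  Sum = 4951.425 µg/L·hr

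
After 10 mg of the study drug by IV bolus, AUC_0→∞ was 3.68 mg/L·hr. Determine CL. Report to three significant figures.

CL = 2.72 L/hr

CL = Dose_iv / AUC_0→∞
   = 10 / 3.68 = 2.71739 L/hr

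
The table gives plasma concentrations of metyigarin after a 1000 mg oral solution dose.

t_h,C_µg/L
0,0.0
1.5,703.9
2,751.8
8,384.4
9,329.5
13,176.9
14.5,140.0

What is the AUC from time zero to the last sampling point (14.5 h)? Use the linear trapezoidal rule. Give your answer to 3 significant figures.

AUC = 5910 µg/L·h

Trapezoidal AUC_0→14.5:
  [0→1.5]: (0.0+703.9)/2 × 1.5 = 527.925
  [1.5→2]: (703.9+751.8)/2 × 0.5 = 363.925
  [2→8]: (751.8+384.4)/2 × 6 = 3408.6
  [8→9]: (384.4+329.5)/2 × 1 = 356.95
  [9→13]: (329.5+176.9)/2 × 4 = 1012.8
  [13→14.5]: (176.9+140.0)/2 × 1.5 = 237.675
  Sum = 5907.875 µg/L·h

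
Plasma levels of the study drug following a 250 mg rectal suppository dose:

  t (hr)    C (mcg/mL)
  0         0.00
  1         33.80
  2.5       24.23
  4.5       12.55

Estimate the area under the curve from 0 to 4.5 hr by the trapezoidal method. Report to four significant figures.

AUC = 97.20 mcg/mL·hr

Trapezoidal AUC_0→4.5:
  [0→1]: (0.00+33.80)/2 × 1 = 16.9
  [1→2.5]: (33.80+24.23)/2 × 1.5 = 43.5225
  [2.5→4.5]: (24.23+12.55)/2 × 2 = 36.78
  Sum = 97.2025 mcg/mL·hr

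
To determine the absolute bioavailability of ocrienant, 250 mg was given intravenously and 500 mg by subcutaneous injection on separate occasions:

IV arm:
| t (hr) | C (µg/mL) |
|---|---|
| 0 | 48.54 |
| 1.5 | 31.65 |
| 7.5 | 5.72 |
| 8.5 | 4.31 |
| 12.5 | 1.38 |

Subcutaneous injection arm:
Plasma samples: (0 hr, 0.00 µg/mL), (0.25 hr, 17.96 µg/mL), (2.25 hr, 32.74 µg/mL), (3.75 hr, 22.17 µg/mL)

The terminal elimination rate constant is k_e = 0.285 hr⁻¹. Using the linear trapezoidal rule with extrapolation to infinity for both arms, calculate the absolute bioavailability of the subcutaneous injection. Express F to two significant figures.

Trapezoidal AUC_0→12.5 (IV):
  [0→1.5]: (48.54+31.65)/2 × 1.5 = 60.1425
  [1.5→7.5]: (31.65+5.72)/2 × 6 = 112.11
  [7.5→8.5]: (5.72+4.31)/2 × 1 = 5.015
  [8.5→12.5]: (4.31+1.38)/2 × 4 = 11.38
  Sum = 188.6475 µg/mL·hr
IV tail: 1.38/0.285 = 4.842; AUC_iv,0→∞ = 188.6475 + 4.842 = 193.4895 µg/mL·hr
Trapezoidal AUC_0→3.75 (subcutaneous injection):
  [0→0.25]: (0.00+17.96)/2 × 0.25 = 2.245
  [0.25→2.25]: (17.96+32.74)/2 × 2 = 50.7
  [2.25→3.75]: (32.74+22.17)/2 × 1.5 = 41.1825
  Sum = 94.1275 µg/mL·hr
subcutaneous injection tail: 22.17/0.285 = 77.789; AUC_ev,0→∞ = 94.1275 + 77.789 = 171.9165 µg/mL·hr
F = (AUC_ev/D_ev)/(AUC_iv/D_iv) = (171.9165/500)/(193.4895/250) = 0.343833/0.773958 = 0.4443

F = 0.44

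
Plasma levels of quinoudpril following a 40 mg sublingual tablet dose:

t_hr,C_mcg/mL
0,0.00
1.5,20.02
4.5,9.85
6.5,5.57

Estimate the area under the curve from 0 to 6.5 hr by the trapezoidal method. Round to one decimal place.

Trapezoidal AUC_0→6.5:
  [0→1.5]: (0.00+20.02)/2 × 1.5 = 15.015
  [1.5→4.5]: (20.02+9.85)/2 × 3 = 44.805
  [4.5→6.5]: (9.85+5.57)/2 × 2 = 15.42
  Sum = 75.24 mcg/mL·hr

AUC = 75.2 mcg/mL·hr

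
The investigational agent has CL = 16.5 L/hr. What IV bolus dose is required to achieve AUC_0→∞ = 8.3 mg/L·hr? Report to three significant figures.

Dose_iv = CL × AUC_0→∞
     = 16.5 × 8.3 = 136.95 mg

Dose = 137 mg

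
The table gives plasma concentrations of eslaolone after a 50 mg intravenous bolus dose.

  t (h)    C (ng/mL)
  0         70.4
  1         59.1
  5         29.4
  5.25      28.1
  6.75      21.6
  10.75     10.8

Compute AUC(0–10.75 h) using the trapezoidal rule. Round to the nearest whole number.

AUC = 351 ng/mL·h

Trapezoidal AUC_0→10.75:
  [0→1]: (70.4+59.1)/2 × 1 = 64.75
  [1→5]: (59.1+29.4)/2 × 4 = 177.0
  [5→5.25]: (29.4+28.1)/2 × 0.25 = 7.1875
  [5.25→6.75]: (28.1+21.6)/2 × 1.5 = 37.275
  [6.75→10.75]: (21.6+10.8)/2 × 4 = 64.8
  Sum = 351.0125 ng/mL·h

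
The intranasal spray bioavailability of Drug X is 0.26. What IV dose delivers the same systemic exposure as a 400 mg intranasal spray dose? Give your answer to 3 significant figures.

Systemic exposure from an extravascular dose = F × D_ev, so the equivalent IV dose is F × D_ev.
D_iv = F × D_ev = 0.26 × 400 = 104 mg

D_iv = 104 mg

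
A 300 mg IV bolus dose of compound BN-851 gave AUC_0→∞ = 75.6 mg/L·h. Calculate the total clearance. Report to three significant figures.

CL = Dose_iv / AUC_0→∞
   = 300 / 75.6 = 3.96825 L/h

CL = 3.97 L/h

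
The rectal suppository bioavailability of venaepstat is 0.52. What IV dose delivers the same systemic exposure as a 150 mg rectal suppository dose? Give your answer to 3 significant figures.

D_iv = 78.0 mg

Systemic exposure from an extravascular dose = F × D_ev, so the equivalent IV dose is F × D_ev.
D_iv = F × D_ev = 0.52 × 150 = 78 mg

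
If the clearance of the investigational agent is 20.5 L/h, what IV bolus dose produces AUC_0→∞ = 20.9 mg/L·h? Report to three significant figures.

Dose_iv = CL × AUC_0→∞
     = 20.5 × 20.9 = 428.45 mg

Dose = 428 mg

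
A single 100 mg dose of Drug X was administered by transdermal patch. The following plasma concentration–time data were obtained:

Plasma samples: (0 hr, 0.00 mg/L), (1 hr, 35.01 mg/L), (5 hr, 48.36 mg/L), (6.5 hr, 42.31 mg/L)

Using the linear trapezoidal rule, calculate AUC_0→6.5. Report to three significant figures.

AUC = 252 mg/L·hr

Trapezoidal AUC_0→6.5:
  [0→1]: (0.00+35.01)/2 × 1 = 17.505
  [1→5]: (35.01+48.36)/2 × 4 = 166.74
  [5→6.5]: (48.36+42.31)/2 × 1.5 = 68.0025
  Sum = 252.2475 mg/L·hr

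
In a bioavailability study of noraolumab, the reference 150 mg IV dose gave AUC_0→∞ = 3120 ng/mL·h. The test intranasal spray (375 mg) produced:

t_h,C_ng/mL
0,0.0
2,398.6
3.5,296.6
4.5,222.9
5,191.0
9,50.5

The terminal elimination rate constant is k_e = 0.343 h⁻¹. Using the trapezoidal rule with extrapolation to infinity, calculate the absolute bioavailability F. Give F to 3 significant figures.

F = 0.245

Trapezoidal AUC_0→9 (intranasal spray):
  [0→2]: (0.0+398.6)/2 × 2 = 398.6
  [2→3.5]: (398.6+296.6)/2 × 1.5 = 521.4
  [3.5→4.5]: (296.6+222.9)/2 × 1 = 259.75
  [4.5→5]: (222.9+191.0)/2 × 0.5 = 103.475
  [5→9]: (191.0+50.5)/2 × 4 = 483.0
  Sum = 1766.225 ng/mL·h
Tail: C_last/k_e = 50.5/0.343 = 147.230
AUC_0→∞ (intranasal spray) = 1766.225 + 147.230 = 1913.455 ng/mL·h
F = (AUC_ev/D_ev)/(AUC_iv/D_iv) = (1913.455/375)/(3120/150) = 5.10255/20.8 = 0.2453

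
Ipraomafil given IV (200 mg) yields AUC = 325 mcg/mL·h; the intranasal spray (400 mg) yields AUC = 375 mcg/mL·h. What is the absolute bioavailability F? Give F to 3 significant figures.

F = (AUC_ev / D_ev) / (AUC_iv / D_iv)
  = (375/400) / (325/200)
  = 0.9375 / 1.625 = 0.5769

F = 0.577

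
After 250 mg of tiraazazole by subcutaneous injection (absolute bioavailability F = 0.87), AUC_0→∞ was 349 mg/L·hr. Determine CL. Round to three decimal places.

CL = 0.623 L/hr

CL = F × Dose / AUC_0→∞
   = 0.87 × 250 / 349 = 0.623209 L/hr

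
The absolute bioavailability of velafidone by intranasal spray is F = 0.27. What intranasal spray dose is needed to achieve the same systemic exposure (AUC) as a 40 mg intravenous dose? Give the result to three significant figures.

For equal systemic exposure: F × D_ev = D_iv
D_ev = D_iv / F = 40 / 0.27 = 148.148 mg

D_intranasal = 148 mg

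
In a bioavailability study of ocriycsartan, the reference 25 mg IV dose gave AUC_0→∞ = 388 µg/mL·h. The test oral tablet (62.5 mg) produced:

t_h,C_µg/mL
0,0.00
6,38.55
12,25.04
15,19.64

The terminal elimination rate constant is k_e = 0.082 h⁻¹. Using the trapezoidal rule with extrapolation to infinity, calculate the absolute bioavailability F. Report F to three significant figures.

F = 0.632

Trapezoidal AUC_0→15 (oral tablet):
  [0→6]: (0.00+38.55)/2 × 6 = 115.65
  [6→12]: (38.55+25.04)/2 × 6 = 190.77
  [12→15]: (25.04+19.64)/2 × 3 = 67.02
  Sum = 373.44 µg/mL·h
Tail: C_last/k_e = 19.64/0.082 = 239.512
AUC_0→∞ (oral tablet) = 373.44 + 239.512 = 612.952 µg/mL·h
F = (AUC_ev/D_ev)/(AUC_iv/D_iv) = (612.952/62.5)/(388/25) = 9.807232/15.52 = 0.6319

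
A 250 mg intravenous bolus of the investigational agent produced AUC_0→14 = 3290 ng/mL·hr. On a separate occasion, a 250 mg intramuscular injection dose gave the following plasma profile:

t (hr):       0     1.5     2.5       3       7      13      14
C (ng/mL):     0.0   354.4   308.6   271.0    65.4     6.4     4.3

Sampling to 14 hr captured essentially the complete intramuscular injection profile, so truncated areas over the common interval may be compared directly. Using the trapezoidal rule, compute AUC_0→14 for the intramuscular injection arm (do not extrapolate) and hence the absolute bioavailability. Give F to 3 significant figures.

Trapezoidal AUC_0→14 (intramuscular injection):
  [0→1.5]: (0.0+354.4)/2 × 1.5 = 265.8
  [1.5→2.5]: (354.4+308.6)/2 × 1 = 331.5
  [2.5→3]: (308.6+271.0)/2 × 0.5 = 144.9
  [3→7]: (271.0+65.4)/2 × 4 = 672.8
  [7→13]: (65.4+6.4)/2 × 6 = 215.4
  [13→14]: (6.4+4.3)/2 × 1 = 5.35
  Sum = 1635.75 ng/mL·hr
F = (AUC_ev/D_ev)/(AUC_iv/D_iv) = (1635.75/250)/(3290/250) = 6.543/13.16 = 0.4972

F = 0.497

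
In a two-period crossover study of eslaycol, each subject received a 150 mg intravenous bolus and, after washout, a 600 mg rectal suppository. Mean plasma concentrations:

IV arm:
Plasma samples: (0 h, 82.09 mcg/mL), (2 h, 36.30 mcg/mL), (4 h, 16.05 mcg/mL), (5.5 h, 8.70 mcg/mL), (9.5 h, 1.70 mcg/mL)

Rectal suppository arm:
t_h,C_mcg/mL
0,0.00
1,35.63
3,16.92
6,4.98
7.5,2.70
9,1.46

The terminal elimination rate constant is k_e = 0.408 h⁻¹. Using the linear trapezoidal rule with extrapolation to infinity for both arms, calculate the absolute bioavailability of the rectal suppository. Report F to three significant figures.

F = 0.135

Trapezoidal AUC_0→9.5 (IV):
  [0→2]: (82.09+36.30)/2 × 2 = 118.39
  [2→4]: (36.30+16.05)/2 × 2 = 52.35
  [4→5.5]: (16.05+8.70)/2 × 1.5 = 18.5625
  [5.5→9.5]: (8.70+1.70)/2 × 4 = 20.8
  Sum = 210.1025 mcg/mL·h
IV tail: 1.70/0.408 = 4.167; AUC_iv,0→∞ = 210.1025 + 4.167 = 214.2695 mcg/mL·h
Trapezoidal AUC_0→9 (rectal suppository):
  [0→1]: (0.00+35.63)/2 × 1 = 17.815
  [1→3]: (35.63+16.92)/2 × 2 = 52.55
  [3→6]: (16.92+4.98)/2 × 3 = 32.85
  [6→7.5]: (4.98+2.70)/2 × 1.5 = 5.76
  [7.5→9]: (2.70+1.46)/2 × 1.5 = 3.12
  Sum = 112.095 mcg/mL·h
rectal suppository tail: 1.46/0.408 = 3.578; AUC_ev,0→∞ = 112.095 + 3.578 = 115.673 mcg/mL·h
F = (AUC_ev/D_ev)/(AUC_iv/D_iv) = (115.673/600)/(214.2695/150) = 0.192788/1.42846 = 0.1350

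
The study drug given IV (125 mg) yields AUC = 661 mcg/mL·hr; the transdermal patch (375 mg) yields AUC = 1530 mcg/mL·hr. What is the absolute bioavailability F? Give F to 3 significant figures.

F = (AUC_ev / D_ev) / (AUC_iv / D_iv)
  = (1530/375) / (661/125)
  = 4.08 / 5.288 = 0.7716

F = 0.772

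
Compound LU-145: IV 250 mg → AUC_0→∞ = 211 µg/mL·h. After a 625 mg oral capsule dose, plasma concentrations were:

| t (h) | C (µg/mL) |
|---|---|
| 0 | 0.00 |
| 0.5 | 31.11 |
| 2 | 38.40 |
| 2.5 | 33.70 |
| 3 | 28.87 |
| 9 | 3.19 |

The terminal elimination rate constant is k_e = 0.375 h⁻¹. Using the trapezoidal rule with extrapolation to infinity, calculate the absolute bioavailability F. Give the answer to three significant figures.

F = 0.376

Trapezoidal AUC_0→9 (oral capsule):
  [0→0.5]: (0.00+31.11)/2 × 0.5 = 7.7775
  [0.5→2]: (31.11+38.40)/2 × 1.5 = 52.1325
  [2→2.5]: (38.40+33.70)/2 × 0.5 = 18.025
  [2.5→3]: (33.70+28.87)/2 × 0.5 = 15.6425
  [3→9]: (28.87+3.19)/2 × 6 = 96.18
  Sum = 189.7575 µg/mL·h
Tail: C_last/k_e = 3.19/0.375 = 8.507
AUC_0→∞ (oral capsule) = 189.7575 + 8.507 = 198.2645 µg/mL·h
F = (AUC_ev/D_ev)/(AUC_iv/D_iv) = (198.2645/625)/(211/250) = 0.3172232/0.844 = 0.3759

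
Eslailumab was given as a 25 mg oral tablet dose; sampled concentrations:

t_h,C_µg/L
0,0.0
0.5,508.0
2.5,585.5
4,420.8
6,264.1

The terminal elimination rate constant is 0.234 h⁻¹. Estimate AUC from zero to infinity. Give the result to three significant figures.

AUC = 3790 µg/L·h

Trapezoidal AUC_0→6:
  [0→0.5]: (0.0+508.0)/2 × 0.5 = 127.0
  [0.5→2.5]: (508.0+585.5)/2 × 2 = 1093.5
  [2.5→4]: (585.5+420.8)/2 × 1.5 = 754.725
  [4→6]: (420.8+264.1)/2 × 2 = 684.9
  Sum = 2660.125 µg/L·h
Extrapolated tail: C_last / k_e = 264.1 / 0.234 = 1128.632
AUC_0→∞ = 2660.125 + 1128.632 = 3788.757 µg/L·h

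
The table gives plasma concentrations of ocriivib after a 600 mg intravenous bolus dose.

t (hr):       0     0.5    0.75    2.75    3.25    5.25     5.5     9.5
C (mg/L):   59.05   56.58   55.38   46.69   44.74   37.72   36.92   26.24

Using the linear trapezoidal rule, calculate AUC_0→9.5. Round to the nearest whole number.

Trapezoidal AUC_0→9.5:
  [0→0.5]: (59.05+56.58)/2 × 0.5 = 28.9075
  [0.5→0.75]: (56.58+55.38)/2 × 0.25 = 13.995
  [0.75→2.75]: (55.38+46.69)/2 × 2 = 102.07
  [2.75→3.25]: (46.69+44.74)/2 × 0.5 = 22.8575
  [3.25→5.25]: (44.74+37.72)/2 × 2 = 82.46
  [5.25→5.5]: (37.72+36.92)/2 × 0.25 = 9.33
  [5.5→9.5]: (36.92+26.24)/2 × 4 = 126.32
  Sum = 385.94 mg/L·hr

AUC = 386 mg/L·hr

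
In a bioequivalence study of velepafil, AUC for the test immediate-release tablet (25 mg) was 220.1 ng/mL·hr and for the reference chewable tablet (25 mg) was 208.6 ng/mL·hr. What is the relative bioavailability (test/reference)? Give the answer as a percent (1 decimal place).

F_rel = 105.5%

F_rel = (AUC_test/D_test) / (AUC_ref/D_ref)
      = (220.1/25) / (208.6/25)
      = 8.804 / 8.344 = 1.0551 = 105.51%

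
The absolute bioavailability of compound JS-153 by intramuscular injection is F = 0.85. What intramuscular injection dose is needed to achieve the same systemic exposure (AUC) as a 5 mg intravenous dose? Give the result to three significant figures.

D_intramuscular = 5.88 mg

For equal systemic exposure: F × D_ev = D_iv
D_ev = D_iv / F = 5 / 0.85 = 5.88235 mg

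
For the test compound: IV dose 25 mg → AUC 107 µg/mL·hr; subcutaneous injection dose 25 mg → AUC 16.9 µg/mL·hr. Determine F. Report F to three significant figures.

F = (AUC_ev / D_ev) / (AUC_iv / D_iv)
  = (16.9/25) / (107/25)
  = 0.676 / 4.28 = 0.1579

F = 0.158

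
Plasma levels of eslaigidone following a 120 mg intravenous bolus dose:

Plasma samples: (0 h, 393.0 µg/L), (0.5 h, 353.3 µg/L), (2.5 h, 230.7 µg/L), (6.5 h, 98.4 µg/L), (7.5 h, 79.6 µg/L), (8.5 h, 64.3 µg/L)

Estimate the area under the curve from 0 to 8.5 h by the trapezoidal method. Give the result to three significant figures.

AUC = 1590 µg/L·h

Trapezoidal AUC_0→8.5:
  [0→0.5]: (393.0+353.3)/2 × 0.5 = 186.575
  [0.5→2.5]: (353.3+230.7)/2 × 2 = 584.0
  [2.5→6.5]: (230.7+98.4)/2 × 4 = 658.2
  [6.5→7.5]: (98.4+79.6)/2 × 1 = 89.0
  [7.5→8.5]: (79.6+64.3)/2 × 1 = 71.95
  Sum = 1589.725 µg/L·h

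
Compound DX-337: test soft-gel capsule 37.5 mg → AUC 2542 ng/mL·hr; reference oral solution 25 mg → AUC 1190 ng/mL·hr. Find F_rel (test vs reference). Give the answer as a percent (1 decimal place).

F_rel = (AUC_test/D_test) / (AUC_ref/D_ref)
      = (2542/37.5) / (1190/25)
      = 67.7867 / 47.6 = 1.4241 = 142.41%

F_rel = 142.4%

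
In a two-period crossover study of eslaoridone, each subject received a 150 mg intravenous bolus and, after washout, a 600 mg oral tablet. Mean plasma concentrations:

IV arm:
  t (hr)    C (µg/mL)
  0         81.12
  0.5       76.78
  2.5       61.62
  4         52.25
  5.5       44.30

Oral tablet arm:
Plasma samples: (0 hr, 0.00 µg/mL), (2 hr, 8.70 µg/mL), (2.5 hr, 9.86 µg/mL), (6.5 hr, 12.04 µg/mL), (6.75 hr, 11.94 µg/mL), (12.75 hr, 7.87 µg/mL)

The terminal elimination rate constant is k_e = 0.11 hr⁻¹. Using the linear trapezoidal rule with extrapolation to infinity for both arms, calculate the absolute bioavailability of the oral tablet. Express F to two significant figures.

Trapezoidal AUC_0→5.5 (IV):
  [0→0.5]: (81.12+76.78)/2 × 0.5 = 39.475
  [0.5→2.5]: (76.78+61.62)/2 × 2 = 138.4
  [2.5→4]: (61.62+52.25)/2 × 1.5 = 85.4025
  [4→5.5]: (52.25+44.30)/2 × 1.5 = 72.4125
  Sum = 335.69 µg/mL·hr
IV tail: 44.30/0.11 = 402.727; AUC_iv,0→∞ = 335.69 + 402.727 = 738.417 µg/mL·hr
Trapezoidal AUC_0→12.75 (oral tablet):
  [0→2]: (0.00+8.70)/2 × 2 = 8.7
  [2→2.5]: (8.70+9.86)/2 × 0.5 = 4.64
  [2.5→6.5]: (9.86+12.04)/2 × 4 = 43.8
  [6.5→6.75]: (12.04+11.94)/2 × 0.25 = 2.9975
  [6.75→12.75]: (11.94+7.87)/2 × 6 = 59.43
  Sum = 119.5675 µg/mL·hr
oral tablet tail: 7.87/0.11 = 71.545; AUC_ev,0→∞ = 119.5675 + 71.545 = 191.1125 µg/mL·hr
F = (AUC_ev/D_ev)/(AUC_iv/D_iv) = (191.1125/600)/(738.417/150) = 0.318521/4.92278 = 0.0647

F = 0.065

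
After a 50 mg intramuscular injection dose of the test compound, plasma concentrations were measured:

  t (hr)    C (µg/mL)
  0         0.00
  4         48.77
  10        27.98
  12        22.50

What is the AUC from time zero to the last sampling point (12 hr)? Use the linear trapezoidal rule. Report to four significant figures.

Trapezoidal AUC_0→12:
  [0→4]: (0.00+48.77)/2 × 4 = 97.54
  [4→10]: (48.77+27.98)/2 × 6 = 230.25
  [10→12]: (27.98+22.50)/2 × 2 = 50.48
  Sum = 378.27 µg/mL·hr

AUC = 378.3 µg/mL·hr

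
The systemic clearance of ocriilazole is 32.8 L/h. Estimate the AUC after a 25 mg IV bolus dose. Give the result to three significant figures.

AUC = 0.762 mg/L·h

AUC_0→∞ = Dose_iv / CL
        = 25 / 32.8 = 0.762195 mg/L·h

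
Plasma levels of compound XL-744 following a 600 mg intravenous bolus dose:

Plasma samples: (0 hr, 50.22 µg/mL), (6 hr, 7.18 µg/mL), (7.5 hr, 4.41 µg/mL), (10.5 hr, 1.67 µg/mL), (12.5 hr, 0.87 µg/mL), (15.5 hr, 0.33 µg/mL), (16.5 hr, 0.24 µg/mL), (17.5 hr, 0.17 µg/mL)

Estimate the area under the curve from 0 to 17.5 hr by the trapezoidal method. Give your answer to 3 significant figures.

Trapezoidal AUC_0→17.5:
  [0→6]: (50.22+7.18)/2 × 6 = 172.2
  [6→7.5]: (7.18+4.41)/2 × 1.5 = 8.6925
  [7.5→10.5]: (4.41+1.67)/2 × 3 = 9.12
  [10.5→12.5]: (1.67+0.87)/2 × 2 = 2.54
  [12.5→15.5]: (0.87+0.33)/2 × 3 = 1.8
  [15.5→16.5]: (0.33+0.24)/2 × 1 = 0.285
  [16.5→17.5]: (0.24+0.17)/2 × 1 = 0.205
  Sum = 194.8425 µg/mL·hr

AUC = 195 µg/mL·hr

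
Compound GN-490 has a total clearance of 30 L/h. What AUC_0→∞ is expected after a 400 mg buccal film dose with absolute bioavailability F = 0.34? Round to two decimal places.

AUC = 4.53 mg/L·h

AUC_0→∞ = F × Dose / CL
        = 0.34 × 400 / 30 = 4.53333 mg/L·h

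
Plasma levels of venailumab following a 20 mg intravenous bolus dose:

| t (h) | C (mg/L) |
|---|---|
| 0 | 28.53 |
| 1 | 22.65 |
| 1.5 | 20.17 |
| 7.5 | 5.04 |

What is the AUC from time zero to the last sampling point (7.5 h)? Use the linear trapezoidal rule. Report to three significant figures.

Trapezoidal AUC_0→7.5:
  [0→1]: (28.53+22.65)/2 × 1 = 25.59
  [1→1.5]: (22.65+20.17)/2 × 0.5 = 10.705
  [1.5→7.5]: (20.17+5.04)/2 × 6 = 75.63
  Sum = 111.925 mg/L·h

AUC = 112 mg/L·h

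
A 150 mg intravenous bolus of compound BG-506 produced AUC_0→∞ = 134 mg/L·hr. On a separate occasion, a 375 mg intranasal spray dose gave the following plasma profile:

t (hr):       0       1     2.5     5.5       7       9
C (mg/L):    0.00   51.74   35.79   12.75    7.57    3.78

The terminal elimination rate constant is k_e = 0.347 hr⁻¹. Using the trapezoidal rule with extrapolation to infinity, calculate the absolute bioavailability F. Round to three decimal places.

F = 0.602

Trapezoidal AUC_0→9 (intranasal spray):
  [0→1]: (0.00+51.74)/2 × 1 = 25.87
  [1→2.5]: (51.74+35.79)/2 × 1.5 = 65.6475
  [2.5→5.5]: (35.79+12.75)/2 × 3 = 72.81
  [5.5→7]: (12.75+7.57)/2 × 1.5 = 15.24
  [7→9]: (7.57+3.78)/2 × 2 = 11.35
  Sum = 190.9175 mg/L·hr
Tail: C_last/k_e = 3.78/0.347 = 10.893
AUC_0→∞ (intranasal spray) = 190.9175 + 10.893 = 201.8105 mg/L·hr
F = (AUC_ev/D_ev)/(AUC_iv/D_iv) = (201.8105/375)/(134/150) = 0.538161/0.893333 = 0.6024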